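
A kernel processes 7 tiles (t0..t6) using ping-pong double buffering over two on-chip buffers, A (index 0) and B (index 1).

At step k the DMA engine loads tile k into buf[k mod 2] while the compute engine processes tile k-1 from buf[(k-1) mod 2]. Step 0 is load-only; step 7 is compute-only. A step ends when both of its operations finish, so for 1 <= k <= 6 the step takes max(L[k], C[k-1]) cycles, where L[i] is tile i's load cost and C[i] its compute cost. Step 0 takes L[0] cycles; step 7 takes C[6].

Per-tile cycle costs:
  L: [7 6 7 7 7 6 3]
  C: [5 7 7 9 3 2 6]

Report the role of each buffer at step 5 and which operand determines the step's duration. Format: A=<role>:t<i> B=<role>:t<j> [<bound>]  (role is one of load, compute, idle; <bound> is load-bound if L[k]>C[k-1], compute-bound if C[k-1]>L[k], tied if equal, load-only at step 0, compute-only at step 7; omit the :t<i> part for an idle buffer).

k=0 load=t0/7c comp=- wait=7 total=7
k=1 load=t1/6c comp=t0/5c wait=6 total=13
k=2 load=t2/7c comp=t1/7c wait=7 total=20
k=3 load=t3/7c comp=t2/7c wait=7 total=27
k=4 load=t4/7c comp=t3/9c wait=9 total=36
k=5 load=t5/6c comp=t4/3c wait=6 total=42
k=6 load=t6/3c comp=t5/2c wait=3 total=45
k=7 load=- comp=t6/6c wait=6 total=51

step 5: A=compute:t4 B=load:t5 [load-bound]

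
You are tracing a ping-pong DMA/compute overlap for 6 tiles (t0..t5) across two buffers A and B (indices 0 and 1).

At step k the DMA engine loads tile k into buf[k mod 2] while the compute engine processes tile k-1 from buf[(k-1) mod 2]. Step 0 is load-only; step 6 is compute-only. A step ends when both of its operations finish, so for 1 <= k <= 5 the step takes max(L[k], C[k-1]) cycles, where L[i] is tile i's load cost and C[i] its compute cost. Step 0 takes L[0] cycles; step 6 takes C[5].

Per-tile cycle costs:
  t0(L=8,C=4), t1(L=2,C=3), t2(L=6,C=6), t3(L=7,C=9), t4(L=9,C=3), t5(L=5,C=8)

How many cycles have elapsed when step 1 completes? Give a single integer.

[0] DMA t0→A (8c) ∥ CU idle ⇒ 8c, clock 8
[1] DMA t1→B (2c) ∥ CU A:t0 (4c) ⇒ 4c, clock 12
[2] DMA t2→A (6c) ∥ CU B:t1 (3c) ⇒ 6c, clock 18
[3] DMA t3→B (7c) ∥ CU A:t2 (6c) ⇒ 7c, clock 25
[4] DMA t4→A (9c) ∥ CU B:t3 (9c) ⇒ 9c, clock 34
[5] DMA t5→B (5c) ∥ CU A:t4 (3c) ⇒ 5c, clock 39
[6] DMA idle ∥ CU B:t5 (8c) ⇒ 8c, clock 47

end_cycle[1] = 12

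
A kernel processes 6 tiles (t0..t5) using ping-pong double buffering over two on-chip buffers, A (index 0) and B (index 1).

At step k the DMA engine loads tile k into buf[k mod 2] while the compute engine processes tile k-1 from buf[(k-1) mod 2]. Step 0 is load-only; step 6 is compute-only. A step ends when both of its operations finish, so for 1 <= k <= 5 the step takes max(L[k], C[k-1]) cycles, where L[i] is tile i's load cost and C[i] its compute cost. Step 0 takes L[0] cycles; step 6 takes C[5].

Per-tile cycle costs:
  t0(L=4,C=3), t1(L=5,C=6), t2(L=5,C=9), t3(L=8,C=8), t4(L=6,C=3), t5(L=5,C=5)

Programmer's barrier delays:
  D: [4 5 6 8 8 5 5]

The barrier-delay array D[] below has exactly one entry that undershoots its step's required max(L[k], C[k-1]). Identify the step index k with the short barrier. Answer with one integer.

[0] required=L[0]=4=4 vs D=4 ok
[1] required=max(L[1]=5,C[0]=3)=5 vs D=5 ok
[2] required=max(L[2]=5,C[1]=6)=6 vs D=6 ok
[3] required=max(L[3]=8,C[2]=9)=9 vs D=8 SHORT
[4] required=max(L[4]=6,C[3]=8)=8 vs D=8 ok
[5] required=max(L[5]=5,C[4]=3)=5 vs D=5 ok
[6] required=C[5]=5=5 vs D=5 ok

hazard at step 3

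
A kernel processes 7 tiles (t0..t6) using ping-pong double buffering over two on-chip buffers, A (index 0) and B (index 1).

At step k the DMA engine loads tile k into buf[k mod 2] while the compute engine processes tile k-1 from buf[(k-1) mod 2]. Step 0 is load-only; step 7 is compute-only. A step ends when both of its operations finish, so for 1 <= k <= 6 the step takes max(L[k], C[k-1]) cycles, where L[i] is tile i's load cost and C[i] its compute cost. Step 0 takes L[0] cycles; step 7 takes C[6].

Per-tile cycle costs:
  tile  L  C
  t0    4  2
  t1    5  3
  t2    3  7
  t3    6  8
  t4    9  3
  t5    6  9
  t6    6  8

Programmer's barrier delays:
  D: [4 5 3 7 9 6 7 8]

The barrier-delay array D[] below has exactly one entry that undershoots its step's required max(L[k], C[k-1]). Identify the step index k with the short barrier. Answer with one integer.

[0] required=L[0]=4=4 vs D=4 ok
[1] required=max(L[1]=5,C[0]=2)=5 vs D=5 ok
[2] required=max(L[2]=3,C[1]=3)=3 vs D=3 ok
[3] required=max(L[3]=6,C[2]=7)=7 vs D=7 ok
[4] required=max(L[4]=9,C[3]=8)=9 vs D=9 ok
[5] required=max(L[5]=6,C[4]=3)=6 vs D=6 ok
[6] required=max(L[6]=6,C[5]=9)=9 vs D=7 SHORT
[7] required=C[6]=8=8 vs D=8 ok

hazard at step 6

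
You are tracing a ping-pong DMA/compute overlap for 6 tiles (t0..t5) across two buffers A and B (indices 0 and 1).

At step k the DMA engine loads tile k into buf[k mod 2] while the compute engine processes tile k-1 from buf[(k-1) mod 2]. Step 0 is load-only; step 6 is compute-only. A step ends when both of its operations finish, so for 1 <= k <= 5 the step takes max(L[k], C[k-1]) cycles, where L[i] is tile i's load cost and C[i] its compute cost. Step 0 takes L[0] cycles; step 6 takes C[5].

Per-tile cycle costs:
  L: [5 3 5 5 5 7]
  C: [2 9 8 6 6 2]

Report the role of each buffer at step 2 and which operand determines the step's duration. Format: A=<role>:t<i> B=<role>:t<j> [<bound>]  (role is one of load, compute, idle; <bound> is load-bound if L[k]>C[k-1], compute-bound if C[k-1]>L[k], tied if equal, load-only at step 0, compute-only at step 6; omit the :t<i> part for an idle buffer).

step 2: A=load:t2 B=compute:t1 [compute-bound]

step 0: L[0]=5 → dur=5, Σ=5 | A=load:t0 B=idle [load-only]
step 1: L[1]=3 C[0]=2 → dur=3, Σ=8 | A=compute:t0 B=load:t1 [load-bound]
step 2: L[2]=5 C[1]=9 → dur=9, Σ=17 | A=load:t2 B=compute:t1 [compute-bound]
step 3: L[3]=5 C[2]=8 → dur=8, Σ=25 | A=compute:t2 B=load:t3 [compute-bound]
step 4: L[4]=5 C[3]=6 → dur=6, Σ=31 | A=load:t4 B=compute:t3 [compute-bound]
step 5: L[5]=7 C[4]=6 → dur=7, Σ=38 | A=compute:t4 B=load:t5 [load-bound]
step 6: C[5]=2 → dur=2, Σ=40 | A=idle B=compute:t5 [compute-only]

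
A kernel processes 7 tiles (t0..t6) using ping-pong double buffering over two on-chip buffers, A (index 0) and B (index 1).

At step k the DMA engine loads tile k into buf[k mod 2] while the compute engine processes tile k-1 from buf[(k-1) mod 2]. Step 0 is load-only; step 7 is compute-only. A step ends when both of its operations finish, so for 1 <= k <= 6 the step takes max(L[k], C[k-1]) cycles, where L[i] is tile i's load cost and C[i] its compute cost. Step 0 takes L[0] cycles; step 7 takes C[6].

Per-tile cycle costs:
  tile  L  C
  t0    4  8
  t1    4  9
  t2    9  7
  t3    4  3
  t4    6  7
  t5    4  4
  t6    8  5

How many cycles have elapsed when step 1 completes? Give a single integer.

end_cycle[1] = 12

  0. 4=4c; end=4; A:t0 B:-
  1. max(4,8)=8c; end=12; A:t0 B:t1
  2. max(9,9)=9c; end=21; A:t2 B:t1
  3. max(4,7)=7c; end=28; A:t2 B:t3
  4. max(6,3)=6c; end=34; A:t4 B:t3
  5. max(4,7)=7c; end=41; A:t4 B:t5
  6. max(8,4)=8c; end=49; A:t6 B:t5
  7. 5=5c; end=54; A:t6 B:t5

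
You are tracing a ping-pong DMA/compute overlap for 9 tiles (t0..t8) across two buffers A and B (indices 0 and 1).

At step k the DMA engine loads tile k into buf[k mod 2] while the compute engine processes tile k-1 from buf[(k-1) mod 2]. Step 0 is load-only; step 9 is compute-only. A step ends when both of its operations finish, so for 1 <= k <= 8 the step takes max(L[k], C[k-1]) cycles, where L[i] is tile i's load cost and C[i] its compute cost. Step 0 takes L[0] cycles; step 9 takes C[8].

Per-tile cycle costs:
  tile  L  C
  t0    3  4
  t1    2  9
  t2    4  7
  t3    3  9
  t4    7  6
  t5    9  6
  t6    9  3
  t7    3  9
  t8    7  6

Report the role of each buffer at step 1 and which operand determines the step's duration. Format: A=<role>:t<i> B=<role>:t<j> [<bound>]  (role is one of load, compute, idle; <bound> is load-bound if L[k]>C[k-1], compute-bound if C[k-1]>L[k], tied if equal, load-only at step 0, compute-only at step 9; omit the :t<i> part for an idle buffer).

k=0 load=t0/3c comp=- wait=3 total=3
k=1 load=t1/2c comp=t0/4c wait=4 total=7
k=2 load=t2/4c comp=t1/9c wait=9 total=16
k=3 load=t3/3c comp=t2/7c wait=7 total=23
k=4 load=t4/7c comp=t3/9c wait=9 total=32
k=5 load=t5/9c comp=t4/6c wait=9 total=41
k=6 load=t6/9c comp=t5/6c wait=9 total=50
k=7 load=t7/3c comp=t6/3c wait=3 total=53
k=8 load=t8/7c comp=t7/9c wait=9 total=62
k=9 load=- comp=t8/6c wait=6 total=68

step 1: A=compute:t0 B=load:t1 [compute-bound]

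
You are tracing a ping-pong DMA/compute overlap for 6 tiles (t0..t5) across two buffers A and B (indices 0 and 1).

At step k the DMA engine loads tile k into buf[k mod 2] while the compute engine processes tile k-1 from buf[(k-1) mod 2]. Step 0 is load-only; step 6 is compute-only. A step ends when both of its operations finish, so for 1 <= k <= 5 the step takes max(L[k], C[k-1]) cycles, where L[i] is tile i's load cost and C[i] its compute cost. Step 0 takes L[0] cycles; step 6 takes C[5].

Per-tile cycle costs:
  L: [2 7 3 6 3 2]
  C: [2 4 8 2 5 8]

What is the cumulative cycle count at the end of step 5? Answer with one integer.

end_cycle[5] = 29

k=0 load=t0/2c comp=- wait=2 total=2
k=1 load=t1/7c comp=t0/2c wait=7 total=9
k=2 load=t2/3c comp=t1/4c wait=4 total=13
k=3 load=t3/6c comp=t2/8c wait=8 total=21
k=4 load=t4/3c comp=t3/2c wait=3 total=24
k=5 load=t5/2c comp=t4/5c wait=5 total=29
k=6 load=- comp=t5/8c wait=8 total=37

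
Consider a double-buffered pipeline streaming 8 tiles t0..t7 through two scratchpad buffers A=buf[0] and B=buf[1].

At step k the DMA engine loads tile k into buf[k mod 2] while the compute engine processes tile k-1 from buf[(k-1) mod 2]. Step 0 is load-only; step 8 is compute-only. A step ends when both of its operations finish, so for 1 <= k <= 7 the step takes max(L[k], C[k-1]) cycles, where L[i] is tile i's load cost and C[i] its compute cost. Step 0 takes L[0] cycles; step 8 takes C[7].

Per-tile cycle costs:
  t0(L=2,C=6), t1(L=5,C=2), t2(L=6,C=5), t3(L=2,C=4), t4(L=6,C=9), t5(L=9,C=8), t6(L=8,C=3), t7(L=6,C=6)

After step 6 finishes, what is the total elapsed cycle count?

[0] DMA t0→A (2c) ∥ CU idle ⇒ 2c, clock 2
[1] DMA t1→B (5c) ∥ CU A:t0 (6c) ⇒ 6c, clock 8
[2] DMA t2→A (6c) ∥ CU B:t1 (2c) ⇒ 6c, clock 14
[3] DMA t3→B (2c) ∥ CU A:t2 (5c) ⇒ 5c, clock 19
[4] DMA t4→A (6c) ∥ CU B:t3 (4c) ⇒ 6c, clock 25
[5] DMA t5→B (9c) ∥ CU A:t4 (9c) ⇒ 9c, clock 34
[6] DMA t6→A (8c) ∥ CU B:t5 (8c) ⇒ 8c, clock 42
[7] DMA t7→B (6c) ∥ CU A:t6 (3c) ⇒ 6c, clock 48
[8] DMA idle ∥ CU B:t7 (6c) ⇒ 6c, clock 54

end_cycle[6] = 42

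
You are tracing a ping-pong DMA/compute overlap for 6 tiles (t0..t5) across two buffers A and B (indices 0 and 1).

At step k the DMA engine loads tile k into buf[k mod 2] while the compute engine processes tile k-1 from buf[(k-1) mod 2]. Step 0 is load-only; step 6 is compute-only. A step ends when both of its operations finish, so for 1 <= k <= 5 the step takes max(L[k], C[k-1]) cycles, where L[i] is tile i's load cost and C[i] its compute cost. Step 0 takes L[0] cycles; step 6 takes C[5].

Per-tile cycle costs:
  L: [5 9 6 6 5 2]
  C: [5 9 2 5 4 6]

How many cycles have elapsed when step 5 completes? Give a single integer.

step 0: L[0]=5 → dur=5, Σ=5 | A=load:t0 B=idle [load-only]
step 1: L[1]=9 C[0]=5 → dur=9, Σ=14 | A=compute:t0 B=load:t1 [load-bound]
step 2: L[2]=6 C[1]=9 → dur=9, Σ=23 | A=load:t2 B=compute:t1 [compute-bound]
step 3: L[3]=6 C[2]=2 → dur=6, Σ=29 | A=compute:t2 B=load:t3 [load-bound]
step 4: L[4]=5 C[3]=5 → dur=5, Σ=34 | A=load:t4 B=compute:t3 [tied]
step 5: L[5]=2 C[4]=4 → dur=4, Σ=38 | A=compute:t4 B=load:t5 [compute-bound]
step 6: C[5]=6 → dur=6, Σ=44 | A=idle B=compute:t5 [compute-only]

end_cycle[5] = 38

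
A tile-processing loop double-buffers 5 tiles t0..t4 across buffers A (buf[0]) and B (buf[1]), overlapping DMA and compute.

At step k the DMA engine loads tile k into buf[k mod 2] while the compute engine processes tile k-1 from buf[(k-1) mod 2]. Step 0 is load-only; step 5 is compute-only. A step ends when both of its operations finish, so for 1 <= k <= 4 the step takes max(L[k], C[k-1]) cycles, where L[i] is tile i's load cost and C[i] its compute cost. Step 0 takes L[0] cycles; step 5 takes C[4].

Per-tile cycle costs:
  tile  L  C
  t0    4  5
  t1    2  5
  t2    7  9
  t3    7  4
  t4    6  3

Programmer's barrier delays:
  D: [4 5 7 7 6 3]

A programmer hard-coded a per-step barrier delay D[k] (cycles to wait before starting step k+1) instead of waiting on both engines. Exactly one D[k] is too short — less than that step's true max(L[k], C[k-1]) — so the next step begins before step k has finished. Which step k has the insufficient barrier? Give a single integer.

step 0: need L[0]=4 = 4; D[0]=4 ok
step 1: need max(L[1]=2,C[0]=5) = 5; D[1]=5 ok
step 2: need max(L[2]=7,C[1]=5) = 7; D[2]=7 ok
step 3: need max(L[3]=7,C[2]=9) = 9; D[3]=7 SHORT
step 4: need max(L[4]=6,C[3]=4) = 6; D[4]=6 ok
step 5: need C[4]=3 = 3; D[5]=3 ok

hazard at step 3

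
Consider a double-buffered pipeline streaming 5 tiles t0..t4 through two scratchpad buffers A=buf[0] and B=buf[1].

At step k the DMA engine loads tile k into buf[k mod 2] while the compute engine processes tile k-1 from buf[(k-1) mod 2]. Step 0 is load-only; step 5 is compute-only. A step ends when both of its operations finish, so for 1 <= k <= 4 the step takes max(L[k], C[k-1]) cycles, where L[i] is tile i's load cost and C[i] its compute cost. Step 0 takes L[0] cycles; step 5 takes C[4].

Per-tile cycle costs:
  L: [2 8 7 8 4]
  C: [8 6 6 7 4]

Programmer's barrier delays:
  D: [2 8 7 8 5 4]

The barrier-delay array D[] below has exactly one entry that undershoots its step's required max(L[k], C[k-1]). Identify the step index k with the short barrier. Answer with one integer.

hazard at step 4

[0] required=L[0]=2=2 vs D=2 ok
[1] required=max(L[1]=8,C[0]=8)=8 vs D=8 ok
[2] required=max(L[2]=7,C[1]=6)=7 vs D=7 ok
[3] required=max(L[3]=8,C[2]=6)=8 vs D=8 ok
[4] required=max(L[4]=4,C[3]=7)=7 vs D=5 SHORT
[5] required=C[4]=4=4 vs D=4 ok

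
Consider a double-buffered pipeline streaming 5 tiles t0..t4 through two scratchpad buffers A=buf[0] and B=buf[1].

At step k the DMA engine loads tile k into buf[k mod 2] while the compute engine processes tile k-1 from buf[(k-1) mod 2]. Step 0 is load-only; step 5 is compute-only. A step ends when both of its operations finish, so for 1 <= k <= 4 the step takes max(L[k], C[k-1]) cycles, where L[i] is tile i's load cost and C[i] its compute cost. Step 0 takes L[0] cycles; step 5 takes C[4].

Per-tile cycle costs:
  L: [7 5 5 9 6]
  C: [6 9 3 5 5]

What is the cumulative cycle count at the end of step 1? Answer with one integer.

end_cycle[1] = 13

  0. 7=7c; end=7; A:t0 B:-
  1. max(5,6)=6c; end=13; A:t0 B:t1
  2. max(5,9)=9c; end=22; A:t2 B:t1
  3. max(9,3)=9c; end=31; A:t2 B:t3
  4. max(6,5)=6c; end=37; A:t4 B:t3
  5. 5=5c; end=42; A:t4 B:t3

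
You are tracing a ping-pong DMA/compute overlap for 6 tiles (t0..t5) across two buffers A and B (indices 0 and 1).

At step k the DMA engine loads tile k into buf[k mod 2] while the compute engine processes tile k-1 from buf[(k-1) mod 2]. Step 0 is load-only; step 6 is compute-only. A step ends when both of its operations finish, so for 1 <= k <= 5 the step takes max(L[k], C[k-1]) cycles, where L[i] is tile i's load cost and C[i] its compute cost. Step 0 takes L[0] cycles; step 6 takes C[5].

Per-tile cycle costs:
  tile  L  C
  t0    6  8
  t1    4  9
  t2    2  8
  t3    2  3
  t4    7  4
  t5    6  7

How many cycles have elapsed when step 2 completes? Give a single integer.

step 0: L[0]=6 → dur=6, Σ=6 | A=load:t0 B=idle [load-only]
step 1: L[1]=4 C[0]=8 → dur=8, Σ=14 | A=compute:t0 B=load:t1 [compute-bound]
step 2: L[2]=2 C[1]=9 → dur=9, Σ=23 | A=load:t2 B=compute:t1 [compute-bound]
step 3: L[3]=2 C[2]=8 → dur=8, Σ=31 | A=compute:t2 B=load:t3 [compute-bound]
step 4: L[4]=7 C[3]=3 → dur=7, Σ=38 | A=load:t4 B=compute:t3 [load-bound]
step 5: L[5]=6 C[4]=4 → dur=6, Σ=44 | A=compute:t4 B=load:t5 [load-bound]
step 6: C[5]=7 → dur=7, Σ=51 | A=idle B=compute:t5 [compute-only]

end_cycle[2] = 23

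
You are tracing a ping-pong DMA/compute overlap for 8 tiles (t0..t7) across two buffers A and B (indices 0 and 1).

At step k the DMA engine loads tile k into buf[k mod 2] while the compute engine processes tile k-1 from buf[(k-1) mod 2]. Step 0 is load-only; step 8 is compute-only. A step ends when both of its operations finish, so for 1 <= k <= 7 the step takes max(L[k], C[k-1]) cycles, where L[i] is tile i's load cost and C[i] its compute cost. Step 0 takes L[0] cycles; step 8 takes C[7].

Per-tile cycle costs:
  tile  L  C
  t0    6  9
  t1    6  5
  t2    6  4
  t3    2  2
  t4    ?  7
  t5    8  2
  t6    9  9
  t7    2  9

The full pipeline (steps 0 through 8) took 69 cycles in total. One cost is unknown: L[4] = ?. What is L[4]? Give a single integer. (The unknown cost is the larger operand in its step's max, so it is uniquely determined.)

step 0 = dur = L[0]=6 = 6
step 1 = dur = max(L[1]=6, C[0]=9) = 9
step 2 = dur = max(L[2]=6, C[1]=5) = 6
step 3 = dur = max(L[3]=2, C[2]=4) = 4
step 4 = dur = max(L[4]=?, C[3]=2) = L[4]  (unknown; binding)
step 5 = dur = max(L[5]=8, C[4]=7) = 8
step 6 = dur = max(L[6]=9, C[5]=2) = 9
step 7 = dur = max(L[7]=2, C[6]=9) = 9
step 8 = dur = C[7]=9 = 9
sum of known step durations = 60
dur[4] = total - known = 69 - 60 = 9
L[4] is the binding max in step 4, so L[4] = dur[4] = 9

L[4] = 9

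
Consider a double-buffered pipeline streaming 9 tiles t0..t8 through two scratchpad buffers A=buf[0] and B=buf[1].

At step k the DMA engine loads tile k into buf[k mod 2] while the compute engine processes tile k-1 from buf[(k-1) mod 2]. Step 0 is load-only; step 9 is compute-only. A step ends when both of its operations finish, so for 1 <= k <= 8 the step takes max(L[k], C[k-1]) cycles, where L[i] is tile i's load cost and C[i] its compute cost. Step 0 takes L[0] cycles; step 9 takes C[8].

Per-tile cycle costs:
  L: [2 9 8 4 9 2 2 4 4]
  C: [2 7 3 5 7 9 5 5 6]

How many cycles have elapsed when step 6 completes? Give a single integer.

end_cycle[6] = 48

step 0: L[0]=2 → dur=2, Σ=2 | A=load:t0 B=idle [load-only]
step 1: L[1]=9 C[0]=2 → dur=9, Σ=11 | A=compute:t0 B=load:t1 [load-bound]
step 2: L[2]=8 C[1]=7 → dur=8, Σ=19 | A=load:t2 B=compute:t1 [load-bound]
step 3: L[3]=4 C[2]=3 → dur=4, Σ=23 | A=compute:t2 B=load:t3 [load-bound]
step 4: L[4]=9 C[3]=5 → dur=9, Σ=32 | A=load:t4 B=compute:t3 [load-bound]
step 5: L[5]=2 C[4]=7 → dur=7, Σ=39 | A=compute:t4 B=load:t5 [compute-bound]
step 6: L[6]=2 C[5]=9 → dur=9, Σ=48 | A=load:t6 B=compute:t5 [compute-bound]
step 7: L[7]=4 C[6]=5 → dur=5, Σ=53 | A=compute:t6 B=load:t7 [compute-bound]
step 8: L[8]=4 C[7]=5 → dur=5, Σ=58 | A=load:t8 B=compute:t7 [compute-bound]
step 9: C[8]=6 → dur=6, Σ=64 | A=compute:t8 B=idle [compute-only]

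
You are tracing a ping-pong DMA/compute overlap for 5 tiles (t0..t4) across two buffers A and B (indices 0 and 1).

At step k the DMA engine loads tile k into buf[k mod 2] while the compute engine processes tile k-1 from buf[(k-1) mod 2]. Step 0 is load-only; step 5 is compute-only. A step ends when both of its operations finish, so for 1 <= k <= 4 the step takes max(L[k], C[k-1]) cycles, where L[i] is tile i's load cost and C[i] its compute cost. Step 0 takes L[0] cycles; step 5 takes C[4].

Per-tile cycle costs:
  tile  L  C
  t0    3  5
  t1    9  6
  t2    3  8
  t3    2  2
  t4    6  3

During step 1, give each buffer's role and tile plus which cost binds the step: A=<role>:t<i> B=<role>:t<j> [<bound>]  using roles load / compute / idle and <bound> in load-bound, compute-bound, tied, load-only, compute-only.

step 1: A=compute:t0 B=load:t1 [load-bound]

step 0: L[0]=3 → dur=3, Σ=3 | A=load:t0 B=idle [load-only]
step 1: L[1]=9 C[0]=5 → dur=9, Σ=12 | A=compute:t0 B=load:t1 [load-bound]
step 2: L[2]=3 C[1]=6 → dur=6, Σ=18 | A=load:t2 B=compute:t1 [compute-bound]
step 3: L[3]=2 C[2]=8 → dur=8, Σ=26 | A=compute:t2 B=load:t3 [compute-bound]
step 4: L[4]=6 C[3]=2 → dur=6, Σ=32 | A=load:t4 B=compute:t3 [load-bound]
step 5: C[4]=3 → dur=3, Σ=35 | A=compute:t4 B=idle [compute-only]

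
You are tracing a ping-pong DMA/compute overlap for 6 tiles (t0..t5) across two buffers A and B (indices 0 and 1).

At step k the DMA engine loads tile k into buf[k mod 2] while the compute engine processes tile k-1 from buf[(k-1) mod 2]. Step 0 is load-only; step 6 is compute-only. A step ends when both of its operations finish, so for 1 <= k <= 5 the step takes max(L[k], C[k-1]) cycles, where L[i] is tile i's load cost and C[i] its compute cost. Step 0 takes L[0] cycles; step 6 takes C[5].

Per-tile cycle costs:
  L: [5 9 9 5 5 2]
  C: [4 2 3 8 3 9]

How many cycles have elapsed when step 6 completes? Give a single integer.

[0] DMA t0→A (5c) ∥ CU idle ⇒ 5c, clock 5
[1] DMA t1→B (9c) ∥ CU A:t0 (4c) ⇒ 9c, clock 14
[2] DMA t2→A (9c) ∥ CU B:t1 (2c) ⇒ 9c, clock 23
[3] DMA t3→B (5c) ∥ CU A:t2 (3c) ⇒ 5c, clock 28
[4] DMA t4→A (5c) ∥ CU B:t3 (8c) ⇒ 8c, clock 36
[5] DMA t5→B (2c) ∥ CU A:t4 (3c) ⇒ 3c, clock 39
[6] DMA idle ∥ CU B:t5 (9c) ⇒ 9c, clock 48

end_cycle[6] = 48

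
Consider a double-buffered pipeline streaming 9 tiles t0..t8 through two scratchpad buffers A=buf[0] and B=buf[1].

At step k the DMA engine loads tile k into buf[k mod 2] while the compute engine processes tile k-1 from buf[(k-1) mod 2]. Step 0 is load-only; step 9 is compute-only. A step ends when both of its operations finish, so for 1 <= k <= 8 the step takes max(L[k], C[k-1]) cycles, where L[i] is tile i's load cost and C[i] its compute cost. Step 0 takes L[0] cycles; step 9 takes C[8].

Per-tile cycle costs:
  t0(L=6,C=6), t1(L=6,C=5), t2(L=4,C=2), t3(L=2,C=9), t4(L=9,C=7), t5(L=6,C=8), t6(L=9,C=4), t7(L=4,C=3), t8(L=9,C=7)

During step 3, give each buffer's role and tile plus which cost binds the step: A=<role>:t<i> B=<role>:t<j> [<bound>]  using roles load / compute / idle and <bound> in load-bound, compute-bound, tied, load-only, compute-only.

step 3: A=compute:t2 B=load:t3 [tied]

[0] DMA t0→A (6c) ∥ CU idle ⇒ 6c, clock 6
[1] DMA t1→B (6c) ∥ CU A:t0 (6c) ⇒ 6c, clock 12
[2] DMA t2→A (4c) ∥ CU B:t1 (5c) ⇒ 5c, clock 17
[3] DMA t3→B (2c) ∥ CU A:t2 (2c) ⇒ 2c, clock 19
[4] DMA t4→A (9c) ∥ CU B:t3 (9c) ⇒ 9c, clock 28
[5] DMA t5→B (6c) ∥ CU A:t4 (7c) ⇒ 7c, clock 35
[6] DMA t6→A (9c) ∥ CU B:t5 (8c) ⇒ 9c, clock 44
[7] DMA t7→B (4c) ∥ CU A:t6 (4c) ⇒ 4c, clock 48
[8] DMA t8→A (9c) ∥ CU B:t7 (3c) ⇒ 9c, clock 57
[9] DMA idle ∥ CU A:t8 (7c) ⇒ 7c, clock 64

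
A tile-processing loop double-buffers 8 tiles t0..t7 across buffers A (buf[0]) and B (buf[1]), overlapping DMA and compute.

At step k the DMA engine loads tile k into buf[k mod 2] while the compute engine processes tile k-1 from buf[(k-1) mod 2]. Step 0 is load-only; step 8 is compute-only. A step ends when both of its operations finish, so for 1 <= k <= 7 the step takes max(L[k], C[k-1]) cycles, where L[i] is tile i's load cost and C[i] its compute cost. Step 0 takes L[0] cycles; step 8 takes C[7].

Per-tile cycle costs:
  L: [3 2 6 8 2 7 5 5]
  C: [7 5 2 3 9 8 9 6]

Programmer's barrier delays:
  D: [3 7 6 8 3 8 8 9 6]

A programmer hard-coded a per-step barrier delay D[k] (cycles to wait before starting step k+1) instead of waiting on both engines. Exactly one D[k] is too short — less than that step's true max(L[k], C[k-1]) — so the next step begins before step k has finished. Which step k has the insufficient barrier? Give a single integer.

hazard at step 5

step 0: need L[0]=3 = 3; D[0]=3 ok
step 1: need max(L[1]=2,C[0]=7) = 7; D[1]=7 ok
step 2: need max(L[2]=6,C[1]=5) = 6; D[2]=6 ok
step 3: need max(L[3]=8,C[2]=2) = 8; D[3]=8 ok
step 4: need max(L[4]=2,C[3]=3) = 3; D[4]=3 ok
step 5: need max(L[5]=7,C[4]=9) = 9; D[5]=8 SHORT
step 6: need max(L[6]=5,C[5]=8) = 8; D[6]=8 ok
step 7: need max(L[7]=5,C[6]=9) = 9; D[7]=9 ok
step 8: need C[7]=6 = 6; D[8]=6 ok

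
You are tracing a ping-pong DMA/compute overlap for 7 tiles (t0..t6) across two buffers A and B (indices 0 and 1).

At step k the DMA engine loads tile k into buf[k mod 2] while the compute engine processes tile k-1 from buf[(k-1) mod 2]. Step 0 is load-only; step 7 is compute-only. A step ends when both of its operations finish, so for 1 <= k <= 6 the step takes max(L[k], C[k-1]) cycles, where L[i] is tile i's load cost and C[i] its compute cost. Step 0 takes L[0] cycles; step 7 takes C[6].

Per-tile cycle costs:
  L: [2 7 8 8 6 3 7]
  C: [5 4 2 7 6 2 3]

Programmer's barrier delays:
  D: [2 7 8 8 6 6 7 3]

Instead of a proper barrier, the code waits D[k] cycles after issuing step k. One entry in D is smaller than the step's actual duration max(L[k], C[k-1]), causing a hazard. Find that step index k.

k=0 barrier L[0]=2→2c, D[0]=2 ok
k=1 barrier max(L[1]=7,C[0]=5)→7c, D[1]=7 ok
k=2 barrier max(L[2]=8,C[1]=4)→8c, D[2]=8 ok
k=3 barrier max(L[3]=8,C[2]=2)→8c, D[3]=8 ok
k=4 barrier max(L[4]=6,C[3]=7)→7c, D[4]=6 SHORT
k=5 barrier max(L[5]=3,C[4]=6)→6c, D[5]=6 ok
k=6 barrier max(L[6]=7,C[5]=2)→7c, D[6]=7 ok
k=7 barrier C[6]=3→3c, D[7]=3 ok

hazard at step 4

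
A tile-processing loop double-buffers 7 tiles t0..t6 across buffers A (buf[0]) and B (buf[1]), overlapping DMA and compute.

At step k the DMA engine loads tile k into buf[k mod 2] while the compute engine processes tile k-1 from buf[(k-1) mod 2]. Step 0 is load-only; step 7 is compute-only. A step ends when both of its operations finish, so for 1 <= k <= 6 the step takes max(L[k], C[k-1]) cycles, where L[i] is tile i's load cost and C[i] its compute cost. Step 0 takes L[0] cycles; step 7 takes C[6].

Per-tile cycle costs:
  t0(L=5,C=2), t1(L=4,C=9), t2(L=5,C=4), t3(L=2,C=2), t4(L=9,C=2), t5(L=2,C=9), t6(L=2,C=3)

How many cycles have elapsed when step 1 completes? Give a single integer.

  0. 5=5c; end=5; A:t0 B:-
  1. max(4,2)=4c; end=9; A:t0 B:t1
  2. max(5,9)=9c; end=18; A:t2 B:t1
  3. max(2,4)=4c; end=22; A:t2 B:t3
  4. max(9,2)=9c; end=31; A:t4 B:t3
  5. max(2,2)=2c; end=33; A:t4 B:t5
  6. max(2,9)=9c; end=42; A:t6 B:t5
  7. 3=3c; end=45; A:t6 B:t5

end_cycle[1] = 9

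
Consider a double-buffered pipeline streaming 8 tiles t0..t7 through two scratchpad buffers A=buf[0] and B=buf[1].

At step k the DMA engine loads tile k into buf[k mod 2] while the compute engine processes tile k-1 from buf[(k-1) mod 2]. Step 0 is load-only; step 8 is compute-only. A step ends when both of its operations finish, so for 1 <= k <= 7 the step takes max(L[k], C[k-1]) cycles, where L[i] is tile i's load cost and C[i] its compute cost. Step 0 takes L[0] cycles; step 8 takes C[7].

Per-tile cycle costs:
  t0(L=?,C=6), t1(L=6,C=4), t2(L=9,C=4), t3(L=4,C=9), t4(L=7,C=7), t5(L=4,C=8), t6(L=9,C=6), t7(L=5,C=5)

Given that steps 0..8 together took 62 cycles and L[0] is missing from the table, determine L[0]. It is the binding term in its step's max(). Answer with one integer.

L[0] = 7

step 0 = dur = L[0]=? = L[0]  (unknown; binding)
step 1 = dur = max(L[1]=6, C[0]=6) = 6
step 2 = dur = max(L[2]=9, C[1]=4) = 9
step 3 = dur = max(L[3]=4, C[2]=4) = 4
step 4 = dur = max(L[4]=7, C[3]=9) = 9
step 5 = dur = max(L[5]=4, C[4]=7) = 7
step 6 = dur = max(L[6]=9, C[5]=8) = 9
step 7 = dur = max(L[7]=5, C[6]=6) = 6
step 8 = dur = C[7]=5 = 5
sum of known step durations = 55
dur[0] = total - known = 62 - 55 = 7
L[0] is the binding max in step 0, so L[0] = dur[0] = 7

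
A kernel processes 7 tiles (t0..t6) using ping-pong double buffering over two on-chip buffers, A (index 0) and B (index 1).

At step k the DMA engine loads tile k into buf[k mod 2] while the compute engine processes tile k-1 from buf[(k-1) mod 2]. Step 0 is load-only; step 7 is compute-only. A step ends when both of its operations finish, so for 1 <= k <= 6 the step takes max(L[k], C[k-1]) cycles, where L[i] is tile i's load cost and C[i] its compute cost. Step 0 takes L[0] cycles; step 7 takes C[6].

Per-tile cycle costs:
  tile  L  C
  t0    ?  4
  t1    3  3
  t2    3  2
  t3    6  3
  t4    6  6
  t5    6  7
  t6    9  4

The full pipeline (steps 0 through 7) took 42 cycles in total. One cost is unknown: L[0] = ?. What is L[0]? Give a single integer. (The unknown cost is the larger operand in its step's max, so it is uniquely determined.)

L[0] = 4

step 0 = dur = L[0]=? = L[0]  (unknown; binding)
step 1 = dur = max(L[1]=3, C[0]=4) = 4
step 2 = dur = max(L[2]=3, C[1]=3) = 3
step 3 = dur = max(L[3]=6, C[2]=2) = 6
step 4 = dur = max(L[4]=6, C[3]=3) = 6
step 5 = dur = max(L[5]=6, C[4]=6) = 6
step 6 = dur = max(L[6]=9, C[5]=7) = 9
step 7 = dur = C[6]=4 = 4
sum of known step durations = 38
dur[0] = total - known = 42 - 38 = 4
L[0] is the binding max in step 0, so L[0] = dur[0] = 4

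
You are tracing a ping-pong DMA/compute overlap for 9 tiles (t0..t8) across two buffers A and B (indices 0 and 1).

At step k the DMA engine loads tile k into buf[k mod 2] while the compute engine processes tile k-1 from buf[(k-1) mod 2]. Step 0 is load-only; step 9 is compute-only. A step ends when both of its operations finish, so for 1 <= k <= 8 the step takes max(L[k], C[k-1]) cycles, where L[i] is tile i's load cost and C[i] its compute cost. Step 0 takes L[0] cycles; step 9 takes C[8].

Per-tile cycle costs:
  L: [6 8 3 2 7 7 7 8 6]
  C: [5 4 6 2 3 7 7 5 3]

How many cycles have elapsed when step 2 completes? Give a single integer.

end_cycle[2] = 18

[0] DMA t0→A (6c) ∥ CU idle ⇒ 6c, clock 6
[1] DMA t1→B (8c) ∥ CU A:t0 (5c) ⇒ 8c, clock 14
[2] DMA t2→A (3c) ∥ CU B:t1 (4c) ⇒ 4c, clock 18
[3] DMA t3→B (2c) ∥ CU A:t2 (6c) ⇒ 6c, clock 24
[4] DMA t4→A (7c) ∥ CU B:t3 (2c) ⇒ 7c, clock 31
[5] DMA t5→B (7c) ∥ CU A:t4 (3c) ⇒ 7c, clock 38
[6] DMA t6→A (7c) ∥ CU B:t5 (7c) ⇒ 7c, clock 45
[7] DMA t7→B (8c) ∥ CU A:t6 (7c) ⇒ 8c, clock 53
[8] DMA t8→A (6c) ∥ CU B:t7 (5c) ⇒ 6c, clock 59
[9] DMA idle ∥ CU A:t8 (3c) ⇒ 3c, clock 62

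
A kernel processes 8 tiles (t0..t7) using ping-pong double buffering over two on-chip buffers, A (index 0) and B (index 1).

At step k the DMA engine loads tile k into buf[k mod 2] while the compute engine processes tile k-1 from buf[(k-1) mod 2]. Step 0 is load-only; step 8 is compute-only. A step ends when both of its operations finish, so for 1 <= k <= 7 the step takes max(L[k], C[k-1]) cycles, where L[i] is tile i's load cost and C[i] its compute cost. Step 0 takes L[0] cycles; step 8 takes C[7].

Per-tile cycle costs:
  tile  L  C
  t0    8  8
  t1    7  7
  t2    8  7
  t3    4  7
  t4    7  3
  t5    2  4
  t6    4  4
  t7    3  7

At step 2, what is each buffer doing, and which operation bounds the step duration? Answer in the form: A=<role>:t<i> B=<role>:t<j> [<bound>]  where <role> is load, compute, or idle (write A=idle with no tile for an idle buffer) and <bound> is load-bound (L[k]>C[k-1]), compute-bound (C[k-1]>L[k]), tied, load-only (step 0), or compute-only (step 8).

  0. 8=8c; end=8; A:t0 B:-
  1. max(7,8)=8c; end=16; A:t0 B:t1
  2. max(8,7)=8c; end=24; A:t2 B:t1
  3. max(4,7)=7c; end=31; A:t2 B:t3
  4. max(7,7)=7c; end=38; A:t4 B:t3
  5. max(2,3)=3c; end=41; A:t4 B:t5
  6. max(4,4)=4c; end=45; A:t6 B:t5
  7. max(3,4)=4c; end=49; A:t6 B:t7
  8. 7=7c; end=56; A:t6 B:t7

step 2: A=load:t2 B=compute:t1 [load-bound]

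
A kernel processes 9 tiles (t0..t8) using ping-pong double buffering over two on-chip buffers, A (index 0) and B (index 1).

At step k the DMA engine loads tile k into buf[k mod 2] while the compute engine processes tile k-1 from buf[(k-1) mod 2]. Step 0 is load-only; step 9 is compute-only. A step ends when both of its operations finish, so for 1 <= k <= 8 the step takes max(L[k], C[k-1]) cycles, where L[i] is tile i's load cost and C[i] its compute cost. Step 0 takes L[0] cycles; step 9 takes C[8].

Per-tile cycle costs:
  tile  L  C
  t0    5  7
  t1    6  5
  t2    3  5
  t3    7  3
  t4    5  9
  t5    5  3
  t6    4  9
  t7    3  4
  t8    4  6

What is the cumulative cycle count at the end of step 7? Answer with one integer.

step 0: L[0]=5 → dur=5, Σ=5 | A=load:t0 B=idle [load-only]
step 1: L[1]=6 C[0]=7 → dur=7, Σ=12 | A=compute:t0 B=load:t1 [compute-bound]
step 2: L[2]=3 C[1]=5 → dur=5, Σ=17 | A=load:t2 B=compute:t1 [compute-bound]
step 3: L[3]=7 C[2]=5 → dur=7, Σ=24 | A=compute:t2 B=load:t3 [load-bound]
step 4: L[4]=5 C[3]=3 → dur=5, Σ=29 | A=load:t4 B=compute:t3 [load-bound]
step 5: L[5]=5 C[4]=9 → dur=9, Σ=38 | A=compute:t4 B=load:t5 [compute-bound]
step 6: L[6]=4 C[5]=3 → dur=4, Σ=42 | A=load:t6 B=compute:t5 [load-bound]
step 7: L[7]=3 C[6]=9 → dur=9, Σ=51 | A=compute:t6 B=load:t7 [compute-bound]
step 8: L[8]=4 C[7]=4 → dur=4, Σ=55 | A=load:t8 B=compute:t7 [tied]
step 9: C[8]=6 → dur=6, Σ=61 | A=compute:t8 B=idle [compute-only]

end_cycle[7] = 51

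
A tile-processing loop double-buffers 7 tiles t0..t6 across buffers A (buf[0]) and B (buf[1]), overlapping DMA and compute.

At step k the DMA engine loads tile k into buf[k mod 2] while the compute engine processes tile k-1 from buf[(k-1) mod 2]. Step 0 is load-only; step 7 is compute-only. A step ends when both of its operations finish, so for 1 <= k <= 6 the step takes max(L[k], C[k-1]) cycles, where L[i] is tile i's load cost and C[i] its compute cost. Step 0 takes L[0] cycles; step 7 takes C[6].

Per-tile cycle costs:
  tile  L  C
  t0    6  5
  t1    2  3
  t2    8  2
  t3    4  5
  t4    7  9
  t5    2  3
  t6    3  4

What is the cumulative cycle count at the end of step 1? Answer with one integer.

end_cycle[1] = 11

step 0: L[0]=6 → dur=6, Σ=6 | A=load:t0 B=idle [load-only]
step 1: L[1]=2 C[0]=5 → dur=5, Σ=11 | A=compute:t0 B=load:t1 [compute-bound]
step 2: L[2]=8 C[1]=3 → dur=8, Σ=19 | A=load:t2 B=compute:t1 [load-bound]
step 3: L[3]=4 C[2]=2 → dur=4, Σ=23 | A=compute:t2 B=load:t3 [load-bound]
step 4: L[4]=7 C[3]=5 → dur=7, Σ=30 | A=load:t4 B=compute:t3 [load-bound]
step 5: L[5]=2 C[4]=9 → dur=9, Σ=39 | A=compute:t4 B=load:t5 [compute-bound]
step 6: L[6]=3 C[5]=3 → dur=3, Σ=42 | A=load:t6 B=compute:t5 [tied]
step 7: C[6]=4 → dur=4, Σ=46 | A=compute:t6 B=idle [compute-only]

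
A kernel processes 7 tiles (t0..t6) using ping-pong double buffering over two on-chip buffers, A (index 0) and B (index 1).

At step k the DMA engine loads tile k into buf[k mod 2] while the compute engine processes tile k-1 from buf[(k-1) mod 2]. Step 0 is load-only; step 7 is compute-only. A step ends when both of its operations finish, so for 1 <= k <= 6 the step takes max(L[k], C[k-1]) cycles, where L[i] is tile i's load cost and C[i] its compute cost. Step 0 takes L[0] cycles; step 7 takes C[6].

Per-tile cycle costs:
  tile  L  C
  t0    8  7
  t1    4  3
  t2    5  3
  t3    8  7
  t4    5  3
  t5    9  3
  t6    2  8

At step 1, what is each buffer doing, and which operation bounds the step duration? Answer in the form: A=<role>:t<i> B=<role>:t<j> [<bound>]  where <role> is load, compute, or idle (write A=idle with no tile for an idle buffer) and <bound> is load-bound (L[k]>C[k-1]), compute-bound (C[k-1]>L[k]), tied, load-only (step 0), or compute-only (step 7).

step 1: A=compute:t0 B=load:t1 [compute-bound]

[0] DMA t0→A (8c) ∥ CU idle ⇒ 8c, clock 8
[1] DMA t1→B (4c) ∥ CU A:t0 (7c) ⇒ 7c, clock 15
[2] DMA t2→A (5c) ∥ CU B:t1 (3c) ⇒ 5c, clock 20
[3] DMA t3→B (8c) ∥ CU A:t2 (3c) ⇒ 8c, clock 28
[4] DMA t4→A (5c) ∥ CU B:t3 (7c) ⇒ 7c, clock 35
[5] DMA t5→B (9c) ∥ CU A:t4 (3c) ⇒ 9c, clock 44
[6] DMA t6→A (2c) ∥ CU B:t5 (3c) ⇒ 3c, clock 47
[7] DMA idle ∥ CU A:t6 (8c) ⇒ 8c, clock 55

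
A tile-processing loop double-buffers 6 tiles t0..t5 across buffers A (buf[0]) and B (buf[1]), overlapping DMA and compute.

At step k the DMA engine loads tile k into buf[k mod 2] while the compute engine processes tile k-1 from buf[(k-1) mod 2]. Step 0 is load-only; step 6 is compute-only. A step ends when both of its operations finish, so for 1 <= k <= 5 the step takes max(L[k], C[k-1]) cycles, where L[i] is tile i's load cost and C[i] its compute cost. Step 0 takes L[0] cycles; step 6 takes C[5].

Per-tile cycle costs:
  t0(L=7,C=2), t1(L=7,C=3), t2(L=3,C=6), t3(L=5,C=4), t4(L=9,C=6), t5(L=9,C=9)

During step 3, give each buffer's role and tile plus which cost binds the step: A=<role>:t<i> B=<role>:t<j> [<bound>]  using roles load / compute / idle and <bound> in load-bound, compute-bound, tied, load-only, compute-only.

step 3: A=compute:t2 B=load:t3 [compute-bound]

[0] DMA t0→A (7c) ∥ CU idle ⇒ 7c, clock 7
[1] DMA t1→B (7c) ∥ CU A:t0 (2c) ⇒ 7c, clock 14
[2] DMA t2→A (3c) ∥ CU B:t1 (3c) ⇒ 3c, clock 17
[3] DMA t3→B (5c) ∥ CU A:t2 (6c) ⇒ 6c, clock 23
[4] DMA t4→A (9c) ∥ CU B:t3 (4c) ⇒ 9c, clock 32
[5] DMA t5→B (9c) ∥ CU A:t4 (6c) ⇒ 9c, clock 41
[6] DMA idle ∥ CU B:t5 (9c) ⇒ 9c, clock 50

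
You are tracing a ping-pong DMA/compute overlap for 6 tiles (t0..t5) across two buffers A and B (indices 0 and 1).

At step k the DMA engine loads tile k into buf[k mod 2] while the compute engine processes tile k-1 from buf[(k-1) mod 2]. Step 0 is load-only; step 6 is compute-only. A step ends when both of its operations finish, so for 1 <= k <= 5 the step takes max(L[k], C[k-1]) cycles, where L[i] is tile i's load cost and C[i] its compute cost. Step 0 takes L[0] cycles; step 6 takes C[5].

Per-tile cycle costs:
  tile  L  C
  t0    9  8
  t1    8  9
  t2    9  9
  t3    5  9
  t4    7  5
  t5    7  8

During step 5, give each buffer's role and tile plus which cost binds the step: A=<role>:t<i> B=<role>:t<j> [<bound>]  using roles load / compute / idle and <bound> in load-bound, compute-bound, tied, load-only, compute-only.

step 0: L[0]=9 → dur=9, Σ=9 | A=load:t0 B=idle [load-only]
step 1: L[1]=8 C[0]=8 → dur=8, Σ=17 | A=compute:t0 B=load:t1 [tied]
step 2: L[2]=9 C[1]=9 → dur=9, Σ=26 | A=load:t2 B=compute:t1 [tied]
step 3: L[3]=5 C[2]=9 → dur=9, Σ=35 | A=compute:t2 B=load:t3 [compute-bound]
step 4: L[4]=7 C[3]=9 → dur=9, Σ=44 | A=load:t4 B=compute:t3 [compute-bound]
step 5: L[5]=7 C[4]=5 → dur=7, Σ=51 | A=compute:t4 B=load:t5 [load-bound]
step 6: C[5]=8 → dur=8, Σ=59 | A=idle B=compute:t5 [compute-only]

step 5: A=compute:t4 B=load:t5 [load-bound]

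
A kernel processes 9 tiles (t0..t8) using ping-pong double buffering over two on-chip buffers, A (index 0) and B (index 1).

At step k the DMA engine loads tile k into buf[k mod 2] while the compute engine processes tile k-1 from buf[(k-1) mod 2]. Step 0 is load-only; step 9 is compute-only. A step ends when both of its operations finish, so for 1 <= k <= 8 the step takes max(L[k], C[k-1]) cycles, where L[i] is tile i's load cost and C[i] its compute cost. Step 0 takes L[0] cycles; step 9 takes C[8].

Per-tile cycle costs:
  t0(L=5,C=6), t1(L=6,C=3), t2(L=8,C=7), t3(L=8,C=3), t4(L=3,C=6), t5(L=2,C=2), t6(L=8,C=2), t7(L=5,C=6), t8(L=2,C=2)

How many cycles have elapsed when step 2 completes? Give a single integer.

end_cycle[2] = 19

step 0: L[0]=5 → dur=5, Σ=5 | A=load:t0 B=idle [load-only]
step 1: L[1]=6 C[0]=6 → dur=6, Σ=11 | A=compute:t0 B=load:t1 [tied]
step 2: L[2]=8 C[1]=3 → dur=8, Σ=19 | A=load:t2 B=compute:t1 [load-bound]
step 3: L[3]=8 C[2]=7 → dur=8, Σ=27 | A=compute:t2 B=load:t3 [load-bound]
step 4: L[4]=3 C[3]=3 → dur=3, Σ=30 | A=load:t4 B=compute:t3 [tied]
step 5: L[5]=2 C[4]=6 → dur=6, Σ=36 | A=compute:t4 B=load:t5 [compute-bound]
step 6: L[6]=8 C[5]=2 → dur=8, Σ=44 | A=load:t6 B=compute:t5 [load-bound]
step 7: L[7]=5 C[6]=2 → dur=5, Σ=49 | A=compute:t6 B=load:t7 [load-bound]
step 8: L[8]=2 C[7]=6 → dur=6, Σ=55 | A=load:t8 B=compute:t7 [compute-bound]
step 9: C[8]=2 → dur=2, Σ=57 | A=compute:t8 B=idle [compute-only]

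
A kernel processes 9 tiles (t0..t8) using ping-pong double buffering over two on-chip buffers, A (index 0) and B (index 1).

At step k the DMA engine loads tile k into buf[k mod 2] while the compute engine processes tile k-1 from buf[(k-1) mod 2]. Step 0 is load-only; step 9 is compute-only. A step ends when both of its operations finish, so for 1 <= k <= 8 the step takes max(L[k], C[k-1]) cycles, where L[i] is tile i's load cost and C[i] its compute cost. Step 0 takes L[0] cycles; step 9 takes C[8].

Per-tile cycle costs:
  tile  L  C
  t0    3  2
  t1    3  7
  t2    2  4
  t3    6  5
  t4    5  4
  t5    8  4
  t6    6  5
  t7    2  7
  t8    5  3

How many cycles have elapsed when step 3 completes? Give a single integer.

  0. 3=3c; end=3; A:t0 B:-
  1. max(3,2)=3c; end=6; A:t0 B:t1
  2. max(2,7)=7c; end=13; A:t2 B:t1
  3. max(6,4)=6c; end=19; A:t2 B:t3
  4. max(5,5)=5c; end=24; A:t4 B:t3
  5. max(8,4)=8c; end=32; A:t4 B:t5
  6. max(6,4)=6c; end=38; A:t6 B:t5
  7. max(2,5)=5c; end=43; A:t6 B:t7
  8. max(5,7)=7c; end=50; A:t8 B:t7
  9. 3=3c; end=53; A:t8 B:t7

end_cycle[3] = 19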